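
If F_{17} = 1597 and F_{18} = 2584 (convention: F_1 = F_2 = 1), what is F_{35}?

By F_{2k+1} = F_k² + F_{k+1}²: F_{35} = 1597² + 2584² = 2550409 + 6677056 = 9227465.

9227465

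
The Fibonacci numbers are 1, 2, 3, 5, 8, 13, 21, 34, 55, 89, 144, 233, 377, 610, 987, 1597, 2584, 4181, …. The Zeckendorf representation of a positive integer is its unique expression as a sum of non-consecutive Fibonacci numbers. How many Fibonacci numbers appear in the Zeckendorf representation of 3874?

take 2584 (≤ 3874); 3874 − 2584 = 1290
take 987 (≤ 1290); 1290 − 987 = 303
take 233 (≤ 303); 303 − 233 = 70
take 55 (≤ 70); 70 − 55 = 15
take 13 (≤ 15); 15 − 13 = 2
take 2 (≤ 2); 2 − 2 = 0
3874 = 2584 + 987 + 233 + 55 + 13 + 2, which has 6 terms.

6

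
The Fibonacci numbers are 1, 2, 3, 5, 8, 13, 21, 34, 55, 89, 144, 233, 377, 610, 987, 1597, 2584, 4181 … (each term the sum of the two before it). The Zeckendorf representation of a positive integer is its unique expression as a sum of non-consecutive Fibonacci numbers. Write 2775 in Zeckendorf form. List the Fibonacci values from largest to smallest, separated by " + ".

Greedy algorithm:
largest Fibonacci ≤ 2775 is 2584; 2775 − 2584 = 191
largest Fibonacci ≤ 191 is 144; 191 − 144 = 47
largest Fibonacci ≤ 47 is 34; 47 − 34 = 13
largest Fibonacci ≤ 13 is 13; 13 − 13 = 0
So 2775 = 2584 + 144 + 34 + 13, with no two terms consecutive in the sequence.

2584 + 144 + 34 + 13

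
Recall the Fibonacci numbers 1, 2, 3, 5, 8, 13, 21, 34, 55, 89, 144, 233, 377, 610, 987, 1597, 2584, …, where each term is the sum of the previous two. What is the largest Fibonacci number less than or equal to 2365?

1597 ≤ 2365 < 2584, so the largest Fibonacci number not exceeding 2365 is 1597.

1597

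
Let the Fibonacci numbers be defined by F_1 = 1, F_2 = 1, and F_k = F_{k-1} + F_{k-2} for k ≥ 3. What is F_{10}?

Iterating the recurrence up to F_{2} = 1 and F_{1} = 1:
F_{3} = F_{2} + F_{1} = 1 + 1 = 2
F_{4} = F_{3} + F_{2} = 2 + 1 = 3
F_{5} = F_{4} + F_{3} = 3 + 2 = 5
F_{6} = F_{5} + F_{4} = 5 + 3 = 8
F_{7} = F_{6} + F_{5} = 8 + 5 = 13
F_{8} = F_{7} + F_{6} = 13 + 8 = 21
F_{9} = F_{8} + F_{7} = 21 + 13 = 34
F_{10} = F_{9} + F_{8} = 34 + 21 = 55

55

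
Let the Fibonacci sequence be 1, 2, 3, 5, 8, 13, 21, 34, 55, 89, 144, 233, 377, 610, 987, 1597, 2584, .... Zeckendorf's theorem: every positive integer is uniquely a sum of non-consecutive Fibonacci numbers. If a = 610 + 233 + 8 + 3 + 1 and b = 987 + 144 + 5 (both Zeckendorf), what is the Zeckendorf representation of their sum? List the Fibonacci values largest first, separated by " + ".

The two numbers are 855 and 1136, so their sum is 1991.
1597 ≤ 1991 < 2584, so take 1597; remainder 394
377 ≤ 394 < 610, so take 377; remainder 17
13 ≤ 17 < 21, so take 13; remainder 4
3 ≤ 4 < 5, so take 3; remainder 1
1 ≤ 1 < 2, so take 1; remainder 0

1597 + 377 + 13 + 3 + 1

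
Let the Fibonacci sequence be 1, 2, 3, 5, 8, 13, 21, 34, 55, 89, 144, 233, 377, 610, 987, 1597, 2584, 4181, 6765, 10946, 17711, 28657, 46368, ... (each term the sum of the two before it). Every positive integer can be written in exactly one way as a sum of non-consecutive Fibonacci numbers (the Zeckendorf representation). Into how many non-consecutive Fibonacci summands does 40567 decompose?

8

Greedy algorithm:
take 28657 (≤ 40567); 40567 − 28657 = 11910
take 10946 (≤ 11910); 11910 − 10946 = 964
take 610 (≤ 964); 964 − 610 = 354
take 233 (≤ 354); 354 − 233 = 121
take 89 (≤ 121); 121 − 89 = 32
take 21 (≤ 32); 32 − 21 = 11
take 8 (≤ 11); 11 − 8 = 3
take 3 (≤ 3); 3 − 3 = 0
40567 = 28657 + 10946 + 610 + 233 + 89 + 21 + 8 + 3, which has 8 terms.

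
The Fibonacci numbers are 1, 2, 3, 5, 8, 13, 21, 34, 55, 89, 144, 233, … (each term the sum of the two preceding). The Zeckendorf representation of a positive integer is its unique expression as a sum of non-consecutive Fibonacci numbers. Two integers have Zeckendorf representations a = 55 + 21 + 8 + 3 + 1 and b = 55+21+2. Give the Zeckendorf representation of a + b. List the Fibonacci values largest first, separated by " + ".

144 + 21 + 1

The two numbers are 88 and 78, so their sum is 166.
Repeatedly subtract the largest Fibonacci number that fits:
subtract 144 from 166: 22 remains
subtract 21 from 22: 1 remains
subtract 1 from 1: 0 remains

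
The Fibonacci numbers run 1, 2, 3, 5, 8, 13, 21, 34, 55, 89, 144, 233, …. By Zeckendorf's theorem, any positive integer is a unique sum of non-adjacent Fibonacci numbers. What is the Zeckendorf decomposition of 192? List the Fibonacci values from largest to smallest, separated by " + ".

144 + 34 + 13 + 1

144 ≤ 192 < 233, so take 144; remainder 48
34 ≤ 48 < 55, so take 34; remainder 14
13 ≤ 14 < 21, so take 13; remainder 1
1 ≤ 1 < 2, so take 1; remainder 0
So 192 = 144 + 34 + 13 + 1, with no two terms consecutive in the sequence.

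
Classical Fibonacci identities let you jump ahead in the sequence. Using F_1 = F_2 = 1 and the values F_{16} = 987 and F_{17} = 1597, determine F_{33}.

3524578

By F_{2k+1} = F_k² + F_{k+1}²: F_{33} = 987² + 1597² = 974169 + 2550409 = 3524578.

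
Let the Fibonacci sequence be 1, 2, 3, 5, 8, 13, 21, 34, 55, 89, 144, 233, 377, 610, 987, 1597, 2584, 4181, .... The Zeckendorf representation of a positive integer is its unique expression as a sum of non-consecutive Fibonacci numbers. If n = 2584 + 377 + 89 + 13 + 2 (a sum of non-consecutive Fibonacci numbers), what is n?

2584 + 377 + 89 + 13 + 2 = 3065.

3065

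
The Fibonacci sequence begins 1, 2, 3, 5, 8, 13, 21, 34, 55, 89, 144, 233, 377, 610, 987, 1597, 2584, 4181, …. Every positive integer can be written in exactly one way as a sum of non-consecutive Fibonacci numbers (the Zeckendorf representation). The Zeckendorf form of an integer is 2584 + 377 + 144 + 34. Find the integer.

2584 + 377 + 144 + 34 = 3139.

3139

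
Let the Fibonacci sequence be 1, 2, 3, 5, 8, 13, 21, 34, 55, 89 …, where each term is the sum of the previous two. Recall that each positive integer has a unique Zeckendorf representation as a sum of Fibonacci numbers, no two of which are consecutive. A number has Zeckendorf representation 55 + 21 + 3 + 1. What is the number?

55 + 21 + 3 + 1 = 80.

80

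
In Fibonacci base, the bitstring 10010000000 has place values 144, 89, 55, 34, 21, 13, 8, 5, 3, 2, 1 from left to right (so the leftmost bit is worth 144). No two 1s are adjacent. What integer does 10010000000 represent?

178

Summing the place values of the 1 bits: 144 + 34 = 178.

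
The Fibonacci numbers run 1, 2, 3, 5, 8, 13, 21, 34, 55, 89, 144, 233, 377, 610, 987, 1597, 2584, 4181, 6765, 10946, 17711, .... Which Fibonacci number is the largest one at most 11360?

10946 ≤ 11360 < 17711, so the largest Fibonacci number not exceeding 11360 is 10946.

10946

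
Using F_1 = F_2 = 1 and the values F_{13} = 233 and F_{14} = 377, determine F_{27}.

196418

By F_{2k+1} = F_k² + F_{k+1}²: F_{27} = 233² + 377² = 54289 + 142129 = 196418.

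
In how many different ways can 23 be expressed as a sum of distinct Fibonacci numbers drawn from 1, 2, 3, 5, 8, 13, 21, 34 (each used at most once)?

Each representation comes from the Zeckendorf form by replacing some F_k with F_{k−1} + F_{k−2} where possible.
23 = 21+2 = 13+8+2 = 13+5+3+2 — 3 representations.

3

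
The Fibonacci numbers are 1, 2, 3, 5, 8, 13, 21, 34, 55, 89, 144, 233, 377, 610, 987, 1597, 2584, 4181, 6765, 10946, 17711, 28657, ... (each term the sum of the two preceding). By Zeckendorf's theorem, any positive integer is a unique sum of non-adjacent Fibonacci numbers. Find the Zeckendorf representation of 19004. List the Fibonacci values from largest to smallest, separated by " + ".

17711 + 987 + 233 + 55 + 13 + 5

subtract 17711 from 19004: 1293 remains
subtract 987 from 1293: 306 remains
subtract 233 from 306: 73 remains
subtract 55 from 73: 18 remains
subtract 13 from 18: 5 remains
subtract 5 from 5: 0 remains
So 19004 = 17711 + 987 + 233 + 55 + 13 + 5, with no two terms consecutive in the sequence.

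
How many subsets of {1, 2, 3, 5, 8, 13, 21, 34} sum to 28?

Each representation comes from the Zeckendorf form by replacing some F_k with F_{k−1} + F_{k−2} where possible.
28 = 21+5+2 = 13+8+5+2 — 2 representations.

2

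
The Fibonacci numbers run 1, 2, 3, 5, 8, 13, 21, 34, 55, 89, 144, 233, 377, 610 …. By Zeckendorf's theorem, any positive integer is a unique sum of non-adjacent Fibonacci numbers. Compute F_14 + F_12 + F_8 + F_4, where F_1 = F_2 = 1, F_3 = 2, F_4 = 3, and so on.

F_14 + F_12 + F_8 + F_4 = 377 + 144 + 21 + 3 = 545.

545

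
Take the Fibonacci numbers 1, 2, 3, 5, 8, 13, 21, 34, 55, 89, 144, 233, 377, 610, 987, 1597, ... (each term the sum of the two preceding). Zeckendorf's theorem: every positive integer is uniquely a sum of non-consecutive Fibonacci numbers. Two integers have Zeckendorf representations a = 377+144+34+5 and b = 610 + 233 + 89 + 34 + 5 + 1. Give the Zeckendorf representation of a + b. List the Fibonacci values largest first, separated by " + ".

987 + 377 + 144 + 21 + 3

The two numbers are 560 and 972, so their sum is 1532.
Greedily peel off the largest Fibonacci term at each step:
take 987 (≤ 1532); 1532 − 987 = 545
take 377 (≤ 545); 545 − 377 = 168
take 144 (≤ 168); 168 − 144 = 24
take 21 (≤ 24); 24 − 21 = 3
take 3 (≤ 3); 3 − 3 = 0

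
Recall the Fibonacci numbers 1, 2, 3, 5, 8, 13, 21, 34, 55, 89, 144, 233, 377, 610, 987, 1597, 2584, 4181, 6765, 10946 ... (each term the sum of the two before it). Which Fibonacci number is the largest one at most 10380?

6765 ≤ 10380 < 10946, so the largest Fibonacci number not exceeding 10380 is 6765.

6765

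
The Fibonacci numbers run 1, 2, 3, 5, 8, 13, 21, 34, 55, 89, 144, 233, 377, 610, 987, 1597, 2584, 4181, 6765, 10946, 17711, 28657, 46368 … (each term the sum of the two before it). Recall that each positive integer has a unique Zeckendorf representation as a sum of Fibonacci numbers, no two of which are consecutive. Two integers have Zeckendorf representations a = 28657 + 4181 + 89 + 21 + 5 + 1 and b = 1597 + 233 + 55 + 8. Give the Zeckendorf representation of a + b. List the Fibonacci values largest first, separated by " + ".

28657 + 4181 + 1597 + 377 + 34 + 1

The two numbers are 32954 and 1893, so their sum is 34847.
subtract 28657 from 34847: 6190 remains
subtract 4181 from 6190: 2009 remains
subtract 1597 from 2009: 412 remains
subtract 377 from 412: 35 remains
subtract 34 from 35: 1 remains
subtract 1 from 1: 0 remains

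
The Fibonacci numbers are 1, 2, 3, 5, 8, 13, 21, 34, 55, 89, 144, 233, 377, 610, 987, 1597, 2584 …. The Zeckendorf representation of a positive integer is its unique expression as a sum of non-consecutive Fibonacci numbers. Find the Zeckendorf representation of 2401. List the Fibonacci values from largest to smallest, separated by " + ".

1597 + 610 + 144 + 34 + 13 + 3

Greedily peel off the largest Fibonacci term at each step:
2401 − 1597 = 804
804 − 610 = 194
194 − 144 = 50
50 − 34 = 16
16 − 13 = 3
3 − 3 = 0
So 2401 = 1597 + 610 + 144 + 34 + 13 + 3, with no two terms consecutive in the sequence.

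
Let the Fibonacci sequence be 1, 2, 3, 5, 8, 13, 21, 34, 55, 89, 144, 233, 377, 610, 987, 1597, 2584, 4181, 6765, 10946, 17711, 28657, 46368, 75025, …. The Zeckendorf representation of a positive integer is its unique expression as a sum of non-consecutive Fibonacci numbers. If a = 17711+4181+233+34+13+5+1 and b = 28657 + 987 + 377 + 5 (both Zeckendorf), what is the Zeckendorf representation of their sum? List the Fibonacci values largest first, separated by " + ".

46368 + 4181 + 1597 + 55 + 3

The two numbers are 22178 and 30026, so their sum is 52204.
46368 ≤ 52204 < 75025, so take 46368; remainder 5836
4181 ≤ 5836 < 6765, so take 4181; remainder 1655
1597 ≤ 1655 < 2584, so take 1597; remainder 58
55 ≤ 58 < 89, so take 55; remainder 3
3 ≤ 3 < 5, so take 3; remainder 0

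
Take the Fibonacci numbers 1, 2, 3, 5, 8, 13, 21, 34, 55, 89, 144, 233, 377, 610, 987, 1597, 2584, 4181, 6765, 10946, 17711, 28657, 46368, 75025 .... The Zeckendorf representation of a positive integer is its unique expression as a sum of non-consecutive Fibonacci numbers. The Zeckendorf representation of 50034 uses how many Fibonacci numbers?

Greedily peel off the largest Fibonacci term at each step:
50034 − 46368 = 3666
3666 − 2584 = 1082
1082 − 987 = 95
95 − 89 = 6
6 − 5 = 1
1 − 1 = 0
50034 = 46368 + 2584 + 987 + 89 + 5 + 1, which has 6 terms.

6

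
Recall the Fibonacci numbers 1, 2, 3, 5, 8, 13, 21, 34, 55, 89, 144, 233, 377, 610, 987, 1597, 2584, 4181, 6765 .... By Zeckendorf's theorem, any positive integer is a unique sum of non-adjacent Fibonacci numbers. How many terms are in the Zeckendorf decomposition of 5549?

5

4181 ≤ 5549 < 6765, so take 4181; remainder 1368
987 ≤ 1368 < 1597, so take 987; remainder 381
377 ≤ 381 < 610, so take 377; remainder 4
3 ≤ 4 < 5, so take 3; remainder 1
1 ≤ 1 < 2, so take 1; remainder 0
5549 = 4181 + 987 + 377 + 3 + 1, which has 5 terms.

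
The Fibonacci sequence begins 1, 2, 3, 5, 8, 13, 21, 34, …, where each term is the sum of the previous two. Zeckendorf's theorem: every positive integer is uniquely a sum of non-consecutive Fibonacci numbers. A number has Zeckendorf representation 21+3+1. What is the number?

21+3+1 = 25.

25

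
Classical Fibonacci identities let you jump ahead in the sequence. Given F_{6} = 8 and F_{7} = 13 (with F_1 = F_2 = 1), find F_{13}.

By F_{2k+1} = F_k² + F_{k+1}²: F_{13} = 8² + 13² = 64 + 169 = 233.

233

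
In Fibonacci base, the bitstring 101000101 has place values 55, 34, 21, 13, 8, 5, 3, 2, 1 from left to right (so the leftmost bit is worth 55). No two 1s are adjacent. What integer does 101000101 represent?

Summing the place values of the 1 bits: 55 + 21 + 3 + 1 = 80.

80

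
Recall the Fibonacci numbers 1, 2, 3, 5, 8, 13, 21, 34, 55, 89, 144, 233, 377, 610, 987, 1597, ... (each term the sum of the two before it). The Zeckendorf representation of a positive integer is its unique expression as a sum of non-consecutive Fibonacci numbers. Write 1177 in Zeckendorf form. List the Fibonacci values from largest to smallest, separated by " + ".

987 + 144 + 34 + 8 + 3 + 1

1177 − 987 = 190
190 − 144 = 46
46 − 34 = 12
12 − 8 = 4
4 − 3 = 1
1 − 1 = 0
So 1177 = 987 + 144 + 34 + 8 + 3 + 1, with no two terms consecutive in the sequence.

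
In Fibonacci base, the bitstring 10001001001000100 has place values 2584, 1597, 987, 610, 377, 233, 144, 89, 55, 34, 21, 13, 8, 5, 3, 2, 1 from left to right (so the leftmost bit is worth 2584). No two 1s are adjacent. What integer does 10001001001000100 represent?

3074

Summing the place values of the 1 bits: 2584 + 377 + 89 + 21 + 3 = 3074.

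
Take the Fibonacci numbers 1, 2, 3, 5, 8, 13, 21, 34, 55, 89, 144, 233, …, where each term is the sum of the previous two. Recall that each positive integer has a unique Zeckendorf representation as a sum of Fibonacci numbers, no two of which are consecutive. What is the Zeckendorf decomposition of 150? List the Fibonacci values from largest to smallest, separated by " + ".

144 + 5 + 1

Greedy algorithm:
150: greatest Fibonacci not exceeding it is 144, leaving 6
6: greatest Fibonacci not exceeding it is 5, leaving 1
1: greatest Fibonacci not exceeding it is 1, leaving 0
So 150 = 144 + 5 + 1, with no two terms consecutive in the sequence.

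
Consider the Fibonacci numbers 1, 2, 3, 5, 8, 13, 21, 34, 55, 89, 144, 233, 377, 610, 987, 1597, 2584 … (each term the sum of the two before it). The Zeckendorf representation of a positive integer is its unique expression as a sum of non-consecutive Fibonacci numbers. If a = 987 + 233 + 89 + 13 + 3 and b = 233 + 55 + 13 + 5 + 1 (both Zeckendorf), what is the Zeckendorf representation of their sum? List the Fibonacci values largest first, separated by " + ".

1597 + 34 + 1

The two numbers are 1325 and 307, so their sum is 1632.
Repeatedly subtract the largest Fibonacci number that fits:
largest Fibonacci ≤ 1632 is 1597; 1632 − 1597 = 35
largest Fibonacci ≤ 35 is 34; 35 − 34 = 1
largest Fibonacci ≤ 1 is 1; 1 − 1 = 0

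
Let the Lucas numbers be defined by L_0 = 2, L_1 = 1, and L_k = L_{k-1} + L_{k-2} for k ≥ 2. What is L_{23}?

64079

Iterating the recurrence up to L_{15} = 1364 and L_{14} = 843:
L_{16} = L_{15} + L_{14} = 1364 + 843 = 2207
L_{17} = L_{16} + L_{15} = 2207 + 1364 = 3571
L_{18} = L_{17} + L_{16} = 3571 + 2207 = 5778
L_{19} = L_{18} + L_{17} = 5778 + 3571 = 9349
L_{20} = L_{19} + L_{18} = 9349 + 5778 = 15127
L_{21} = L_{20} + L_{19} = 15127 + 9349 = 24476
L_{22} = L_{21} + L_{20} = 24476 + 15127 = 39603
L_{23} = L_{22} + L_{21} = 39603 + 24476 = 64079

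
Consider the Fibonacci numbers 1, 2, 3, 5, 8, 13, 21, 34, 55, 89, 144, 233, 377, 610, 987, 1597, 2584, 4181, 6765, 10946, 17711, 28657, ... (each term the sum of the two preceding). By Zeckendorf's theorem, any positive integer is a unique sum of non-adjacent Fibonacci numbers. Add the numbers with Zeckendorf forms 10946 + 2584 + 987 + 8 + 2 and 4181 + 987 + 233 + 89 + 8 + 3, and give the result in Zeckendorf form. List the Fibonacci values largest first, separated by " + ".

17711 + 1597 + 610 + 89 + 21

The two numbers are 14527 and 5501, so their sum is 20028.
Greedily peel off the largest Fibonacci term at each step:
subtract 17711 from 20028: 2317 remains
subtract 1597 from 2317: 720 remains
subtract 610 from 720: 110 remains
subtract 89 from 110: 21 remains
subtract 21 from 21: 0 remains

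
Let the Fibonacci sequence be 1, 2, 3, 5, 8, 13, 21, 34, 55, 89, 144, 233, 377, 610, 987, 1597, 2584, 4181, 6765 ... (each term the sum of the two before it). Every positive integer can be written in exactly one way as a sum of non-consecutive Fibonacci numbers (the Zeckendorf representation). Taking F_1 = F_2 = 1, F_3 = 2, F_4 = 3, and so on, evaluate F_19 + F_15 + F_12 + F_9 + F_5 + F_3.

F_19 + F_15 + F_12 + F_9 + F_5 + F_3 = 4181 + 610 + 144 + 34 + 5 + 2 = 4976.

4976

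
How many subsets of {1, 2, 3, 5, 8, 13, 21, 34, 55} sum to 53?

4

Each representation comes from the Zeckendorf form by replacing some F_k with F_{k−1} + F_{k−2} where possible.
53 = 34+13+5+1 = 34+13+3+2+1 = 34+8+5+3+2+1 = 21+13+8+5+3+2+1 — 4 representations.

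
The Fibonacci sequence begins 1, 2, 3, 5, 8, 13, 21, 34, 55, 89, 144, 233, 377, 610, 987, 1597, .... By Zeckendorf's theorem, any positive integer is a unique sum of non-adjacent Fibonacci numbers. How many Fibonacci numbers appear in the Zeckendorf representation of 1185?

6

987 ≤ 1185 < 1597, so take 987; remainder 198
144 ≤ 198 < 233, so take 144; remainder 54
34 ≤ 54 < 55, so take 34; remainder 20
13 ≤ 20 < 21, so take 13; remainder 7
5 ≤ 7 < 8, so take 5; remainder 2
2 ≤ 2 < 3, so take 2; remainder 0
1185 = 987 + 144 + 34 + 13 + 5 + 2, which has 6 terms.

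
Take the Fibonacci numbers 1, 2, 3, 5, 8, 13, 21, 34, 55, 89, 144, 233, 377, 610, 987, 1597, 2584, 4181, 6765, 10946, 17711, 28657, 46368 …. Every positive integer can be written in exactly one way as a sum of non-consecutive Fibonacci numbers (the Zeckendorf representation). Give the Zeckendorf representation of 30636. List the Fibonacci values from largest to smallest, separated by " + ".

28657 + 1597 + 377 + 5

28657 ≤ 30636 < 46368, so take 28657; remainder 1979
1597 ≤ 1979 < 2584, so take 1597; remainder 382
377 ≤ 382 < 610, so take 377; remainder 5
5 ≤ 5 < 8, so take 5; remainder 0
So 30636 = 28657 + 1597 + 377 + 5, with no two terms consecutive in the sequence.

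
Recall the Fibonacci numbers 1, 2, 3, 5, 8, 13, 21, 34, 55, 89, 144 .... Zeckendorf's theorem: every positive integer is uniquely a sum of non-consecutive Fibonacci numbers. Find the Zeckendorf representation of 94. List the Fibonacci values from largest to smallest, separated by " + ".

take 89 (≤ 94); 94 − 89 = 5
take 5 (≤ 5); 5 − 5 = 0
So 94 = 89 + 5, with no two terms consecutive in the sequence.

89 + 5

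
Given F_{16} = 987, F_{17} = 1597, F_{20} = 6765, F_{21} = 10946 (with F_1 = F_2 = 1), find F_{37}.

By the addition formula F_{m+n} = F_m F_{n+1} + F_{m−1} F_n with m=17, n=20: F_{37} = 1597·10946 + 987·6765 = 17480762 + 6677055 = 24157817.

24157817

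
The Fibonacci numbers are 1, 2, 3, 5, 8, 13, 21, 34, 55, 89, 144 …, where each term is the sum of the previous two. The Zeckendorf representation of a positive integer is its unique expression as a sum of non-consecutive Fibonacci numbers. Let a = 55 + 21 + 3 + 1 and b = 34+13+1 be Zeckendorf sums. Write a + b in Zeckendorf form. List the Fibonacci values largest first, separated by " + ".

89 + 34 + 5

The two numbers are 80 and 48, so their sum is 128.
Greedily peel off the largest Fibonacci term at each step:
128: greatest Fibonacci not exceeding it is 89, leaving 39
39: greatest Fibonacci not exceeding it is 34, leaving 5
5: greatest Fibonacci not exceeding it is 5, leaving 0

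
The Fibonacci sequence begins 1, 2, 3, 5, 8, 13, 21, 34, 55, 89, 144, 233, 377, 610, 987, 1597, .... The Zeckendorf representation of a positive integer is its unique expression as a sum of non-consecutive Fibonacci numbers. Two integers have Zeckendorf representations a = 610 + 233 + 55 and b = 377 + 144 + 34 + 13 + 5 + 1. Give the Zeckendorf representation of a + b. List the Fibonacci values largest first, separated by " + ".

The two numbers are 898 and 574, so their sum is 1472.
Repeatedly subtract the largest Fibonacci number that fits:
987 ≤ 1472 < 1597, so take 987; remainder 485
377 ≤ 485 < 610, so take 377; remainder 108
89 ≤ 108 < 144, so take 89; remainder 19
13 ≤ 19 < 21, so take 13; remainder 6
5 ≤ 6 < 8, so take 5; remainder 1
1 ≤ 1 < 2, so take 1; remainder 0

987 + 377 + 89 + 13 + 5 + 1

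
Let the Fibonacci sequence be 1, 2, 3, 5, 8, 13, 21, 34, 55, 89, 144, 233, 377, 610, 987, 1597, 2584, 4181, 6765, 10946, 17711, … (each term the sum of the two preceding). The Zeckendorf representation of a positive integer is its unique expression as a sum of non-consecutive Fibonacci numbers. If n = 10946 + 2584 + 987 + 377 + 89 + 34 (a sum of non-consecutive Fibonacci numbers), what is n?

10946 + 2584 + 987 + 377 + 89 + 34 = 15017.

15017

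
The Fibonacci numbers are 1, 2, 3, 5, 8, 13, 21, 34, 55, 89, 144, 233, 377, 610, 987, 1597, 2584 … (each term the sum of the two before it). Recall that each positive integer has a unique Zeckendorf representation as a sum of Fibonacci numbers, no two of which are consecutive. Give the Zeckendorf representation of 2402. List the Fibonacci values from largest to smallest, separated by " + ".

1597 + 610 + 144 + 34 + 13 + 3 + 1

largest Fibonacci ≤ 2402 is 1597; 2402 − 1597 = 805
largest Fibonacci ≤ 805 is 610; 805 − 610 = 195
largest Fibonacci ≤ 195 is 144; 195 − 144 = 51
largest Fibonacci ≤ 51 is 34; 51 − 34 = 17
largest Fibonacci ≤ 17 is 13; 17 − 13 = 4
largest Fibonacci ≤ 4 is 3; 4 − 3 = 1
largest Fibonacci ≤ 1 is 1; 1 − 1 = 0
So 2402 = 1597 + 610 + 144 + 34 + 13 + 3 + 1, with no two terms consecutive in the sequence.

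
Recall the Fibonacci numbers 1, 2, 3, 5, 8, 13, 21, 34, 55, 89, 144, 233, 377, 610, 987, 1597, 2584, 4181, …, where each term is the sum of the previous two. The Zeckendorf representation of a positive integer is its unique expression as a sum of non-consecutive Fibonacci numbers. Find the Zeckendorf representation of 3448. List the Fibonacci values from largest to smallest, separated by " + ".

Repeatedly subtract the largest Fibonacci number that fits:
largest Fibonacci ≤ 3448 is 2584; 3448 − 2584 = 864
largest Fibonacci ≤ 864 is 610; 864 − 610 = 254
largest Fibonacci ≤ 254 is 233; 254 − 233 = 21
largest Fibonacci ≤ 21 is 21; 21 − 21 = 0
So 3448 = 2584 + 610 + 233 + 21, with no two terms consecutive in the sequence.

2584 + 610 + 233 + 21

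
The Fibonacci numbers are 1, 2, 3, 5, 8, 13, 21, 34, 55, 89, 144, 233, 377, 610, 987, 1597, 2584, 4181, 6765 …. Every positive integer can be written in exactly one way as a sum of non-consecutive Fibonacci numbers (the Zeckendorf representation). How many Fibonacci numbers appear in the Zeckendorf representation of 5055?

5055: greatest Fibonacci not exceeding it is 4181, leaving 874
874: greatest Fibonacci not exceeding it is 610, leaving 264
264: greatest Fibonacci not exceeding it is 233, leaving 31
31: greatest Fibonacci not exceeding it is 21, leaving 10
10: greatest Fibonacci not exceeding it is 8, leaving 2
2: greatest Fibonacci not exceeding it is 2, leaving 0
5055 = 4181 + 610 + 233 + 21 + 8 + 2, which has 6 terms.

6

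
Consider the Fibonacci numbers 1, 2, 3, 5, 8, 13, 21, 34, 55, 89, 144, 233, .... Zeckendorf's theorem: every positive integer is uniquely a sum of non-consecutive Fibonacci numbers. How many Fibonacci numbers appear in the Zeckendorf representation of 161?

subtract 144 from 161: 17 remains
subtract 13 from 17: 4 remains
subtract 3 from 4: 1 remains
subtract 1 from 1: 0 remains
161 = 144 + 13 + 3 + 1, which has 4 terms.

4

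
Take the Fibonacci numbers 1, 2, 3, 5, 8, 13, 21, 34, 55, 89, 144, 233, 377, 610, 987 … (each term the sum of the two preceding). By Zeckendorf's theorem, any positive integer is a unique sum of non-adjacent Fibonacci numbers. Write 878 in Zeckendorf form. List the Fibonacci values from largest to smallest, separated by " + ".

610 + 233 + 34 + 1

largest Fibonacci ≤ 878 is 610; 878 − 610 = 268
largest Fibonacci ≤ 268 is 233; 268 − 233 = 35
largest Fibonacci ≤ 35 is 34; 35 − 34 = 1
largest Fibonacci ≤ 1 is 1; 1 − 1 = 0
So 878 = 610 + 233 + 34 + 1, with no two terms consecutive in the sequence.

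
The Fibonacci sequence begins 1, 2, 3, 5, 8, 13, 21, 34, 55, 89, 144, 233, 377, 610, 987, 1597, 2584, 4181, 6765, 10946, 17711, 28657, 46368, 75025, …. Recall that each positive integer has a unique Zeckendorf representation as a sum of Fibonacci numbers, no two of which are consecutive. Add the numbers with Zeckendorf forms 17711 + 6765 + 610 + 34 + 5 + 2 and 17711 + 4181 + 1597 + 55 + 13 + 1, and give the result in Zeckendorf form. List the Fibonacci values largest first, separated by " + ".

The two numbers are 25127 and 23558, so their sum is 48685.
take 46368 (≤ 48685); 48685 − 46368 = 2317
take 1597 (≤ 2317); 2317 − 1597 = 720
take 610 (≤ 720); 720 − 610 = 110
take 89 (≤ 110); 110 − 89 = 21
take 21 (≤ 21); 21 − 21 = 0

46368 + 1597 + 610 + 89 + 21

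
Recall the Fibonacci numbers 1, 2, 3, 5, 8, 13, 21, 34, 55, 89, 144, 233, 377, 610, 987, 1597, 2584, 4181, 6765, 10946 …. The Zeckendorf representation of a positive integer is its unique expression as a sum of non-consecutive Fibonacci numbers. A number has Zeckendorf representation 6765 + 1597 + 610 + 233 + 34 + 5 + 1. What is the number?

9245

6765 + 1597 + 610 + 233 + 34 + 5 + 1 = 9245.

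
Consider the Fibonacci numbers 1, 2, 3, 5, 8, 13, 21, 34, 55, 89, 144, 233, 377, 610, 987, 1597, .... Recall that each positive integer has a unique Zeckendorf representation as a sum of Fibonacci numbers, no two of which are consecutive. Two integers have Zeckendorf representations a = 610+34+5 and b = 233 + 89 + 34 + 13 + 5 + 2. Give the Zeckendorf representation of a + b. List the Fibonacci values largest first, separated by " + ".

The two numbers are 649 and 376, so their sum is 1025.
987 ≤ 1025 < 1597, so take 987; remainder 38
34 ≤ 38 < 55, so take 34; remainder 4
3 ≤ 4 < 5, so take 3; remainder 1
1 ≤ 1 < 2, so take 1; remainder 0

987 + 34 + 3 + 1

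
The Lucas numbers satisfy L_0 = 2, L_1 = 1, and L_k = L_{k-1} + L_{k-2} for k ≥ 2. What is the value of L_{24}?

Iterating the recurrence up to L_{17} = 3571 and L_{16} = 2207:
L_{18} = L_{17} + L_{16} = 3571 + 2207 = 5778
L_{19} = L_{18} + L_{17} = 5778 + 3571 = 9349
L_{20} = L_{19} + L_{18} = 9349 + 5778 = 15127
L_{21} = L_{20} + L_{19} = 15127 + 9349 = 24476
L_{22} = L_{21} + L_{20} = 24476 + 15127 = 39603
L_{23} = L_{22} + L_{21} = 39603 + 24476 = 64079
L_{24} = L_{23} + L_{22} = 64079 + 39603 = 103682

103682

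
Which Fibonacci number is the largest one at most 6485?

4181 ≤ 6485 < 6765, so the largest Fibonacci number not exceeding 6485 is 4181.

4181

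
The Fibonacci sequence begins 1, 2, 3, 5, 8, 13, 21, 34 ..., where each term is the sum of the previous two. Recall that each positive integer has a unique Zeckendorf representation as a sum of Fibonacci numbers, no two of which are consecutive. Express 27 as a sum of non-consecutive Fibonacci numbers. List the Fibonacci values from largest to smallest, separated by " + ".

Greedily peel off the largest Fibonacci term at each step:
take 21 (≤ 27); 27 − 21 = 6
take 5 (≤ 6); 6 − 5 = 1
take 1 (≤ 1); 1 − 1 = 0
So 27 = 21 + 5 + 1, with no two terms consecutive in the sequence.

21 + 5 + 1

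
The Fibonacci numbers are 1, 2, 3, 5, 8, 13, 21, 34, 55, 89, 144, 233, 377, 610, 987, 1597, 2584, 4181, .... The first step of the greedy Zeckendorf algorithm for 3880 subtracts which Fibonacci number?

2584

2584 ≤ 3880 < 4181, so the largest Fibonacci number not exceeding 3880 is 2584.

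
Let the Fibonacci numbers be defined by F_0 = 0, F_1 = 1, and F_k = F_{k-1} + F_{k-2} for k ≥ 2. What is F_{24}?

46368

Iterating the recurrence up to F_{16} = 987 and F_{15} = 610:
F_{17} = F_{16} + F_{15} = 987 + 610 = 1597
F_{18} = F_{17} + F_{16} = 1597 + 987 = 2584
F_{19} = F_{18} + F_{17} = 2584 + 1597 = 4181
F_{20} = F_{19} + F_{18} = 4181 + 2584 = 6765
F_{21} = F_{20} + F_{19} = 6765 + 4181 = 10946
F_{22} = F_{21} + F_{20} = 10946 + 6765 = 17711
F_{23} = F_{22} + F_{21} = 17711 + 10946 = 28657
F_{24} = F_{23} + F_{22} = 28657 + 17711 = 46368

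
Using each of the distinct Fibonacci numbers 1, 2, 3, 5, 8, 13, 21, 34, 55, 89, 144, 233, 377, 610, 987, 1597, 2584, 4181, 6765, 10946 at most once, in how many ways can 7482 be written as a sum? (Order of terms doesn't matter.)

7482 = 6765+610+89+13+5 = 6765+610+89+13+3+2 = 6765+610+55+34+13+5 = 6765+377+233+89+13+5 = … (50 more), for 54 in all.

54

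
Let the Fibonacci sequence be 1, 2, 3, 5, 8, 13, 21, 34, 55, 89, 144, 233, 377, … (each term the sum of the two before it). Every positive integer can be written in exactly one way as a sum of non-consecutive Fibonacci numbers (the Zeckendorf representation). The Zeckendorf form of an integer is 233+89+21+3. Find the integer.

346

233+89+21+3 = 346.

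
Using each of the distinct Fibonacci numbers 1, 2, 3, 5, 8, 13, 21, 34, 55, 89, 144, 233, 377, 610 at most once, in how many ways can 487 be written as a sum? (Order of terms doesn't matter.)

16

Starting from the Zeckendorf form and repeatedly splitting a term F_k into F_{k−1} + F_{k−2} (when neither is already used) reaches every representation.
487 = 377+89+21 = 377+89+13+8 = 377+55+34+21 = 233+144+89+21 = 377+89+13+5+3 = … (11 more), for 16 in all.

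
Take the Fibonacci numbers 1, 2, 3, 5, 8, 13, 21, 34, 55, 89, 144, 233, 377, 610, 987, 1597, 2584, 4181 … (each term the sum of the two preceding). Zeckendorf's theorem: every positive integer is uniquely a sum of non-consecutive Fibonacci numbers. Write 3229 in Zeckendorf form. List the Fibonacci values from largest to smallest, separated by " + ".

subtract 2584 from 3229: 645 remains
subtract 610 from 645: 35 remains
subtract 34 from 35: 1 remains
subtract 1 from 1: 0 remains
So 3229 = 2584 + 610 + 34 + 1, with no two terms consecutive in the sequence.

2584 + 610 + 34 + 1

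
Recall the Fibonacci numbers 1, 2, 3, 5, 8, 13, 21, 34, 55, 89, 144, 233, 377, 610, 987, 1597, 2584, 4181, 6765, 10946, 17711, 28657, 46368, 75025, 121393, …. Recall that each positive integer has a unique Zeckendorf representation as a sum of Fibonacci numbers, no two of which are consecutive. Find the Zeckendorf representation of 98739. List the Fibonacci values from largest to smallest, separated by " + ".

75025 + 17711 + 4181 + 1597 + 144 + 55 + 21 + 5

Repeatedly subtract the largest Fibonacci number that fits:
98739: greatest Fibonacci not exceeding it is 75025, leaving 23714
23714: greatest Fibonacci not exceeding it is 17711, leaving 6003
6003: greatest Fibonacci not exceeding it is 4181, leaving 1822
1822: greatest Fibonacci not exceeding it is 1597, leaving 225
225: greatest Fibonacci not exceeding it is 144, leaving 81
81: greatest Fibonacci not exceeding it is 55, leaving 26
26: greatest Fibonacci not exceeding it is 21, leaving 5
5: greatest Fibonacci not exceeding it is 5, leaving 0
So 98739 = 75025 + 17711 + 4181 + 1597 + 144 + 55 + 21 + 5, with no two terms consecutive in the sequence.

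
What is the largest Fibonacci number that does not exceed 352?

233 ≤ 352 < 377, so the largest Fibonacci number not exceeding 352 is 233.

233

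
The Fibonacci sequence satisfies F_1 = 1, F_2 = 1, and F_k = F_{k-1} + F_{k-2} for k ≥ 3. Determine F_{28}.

Iterating the recurrence up to F_{22} = 17711 and F_{21} = 10946:
F_{23} = F_{22} + F_{21} = 17711 + 10946 = 28657
F_{24} = F_{23} + F_{22} = 28657 + 17711 = 46368
F_{25} = F_{24} + F_{23} = 46368 + 28657 = 75025
F_{26} = F_{25} + F_{24} = 75025 + 46368 = 121393
F_{27} = F_{26} + F_{25} = 121393 + 75025 = 196418
F_{28} = F_{27} + F_{26} = 196418 + 121393 = 317811

317811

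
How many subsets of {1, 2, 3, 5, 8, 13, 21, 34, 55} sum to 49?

3

49 = 34+13+2 = 34+8+5+2 = 21+13+8+5+2 — 3 representations.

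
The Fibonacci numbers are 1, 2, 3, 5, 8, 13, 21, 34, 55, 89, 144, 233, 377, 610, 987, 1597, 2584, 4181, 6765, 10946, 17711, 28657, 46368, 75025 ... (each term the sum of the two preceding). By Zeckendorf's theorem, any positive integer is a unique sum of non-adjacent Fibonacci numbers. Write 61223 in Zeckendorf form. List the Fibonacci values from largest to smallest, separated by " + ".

46368 + 10946 + 2584 + 987 + 233 + 89 + 13 + 3

61223 − 46368 = 14855
14855 − 10946 = 3909
3909 − 2584 = 1325
1325 − 987 = 338
338 − 233 = 105
105 − 89 = 16
16 − 13 = 3
3 − 3 = 0
So 61223 = 46368 + 10946 + 2584 + 987 + 233 + 89 + 13 + 3, with no two terms consecutive in the sequence.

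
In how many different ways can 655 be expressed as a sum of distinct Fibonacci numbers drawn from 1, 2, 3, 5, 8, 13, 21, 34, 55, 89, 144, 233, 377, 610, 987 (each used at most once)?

21

655 = 610+34+8+3 = 610+34+8+2+1 = 610+21+13+8+3 = … (18 more), for 21 in all.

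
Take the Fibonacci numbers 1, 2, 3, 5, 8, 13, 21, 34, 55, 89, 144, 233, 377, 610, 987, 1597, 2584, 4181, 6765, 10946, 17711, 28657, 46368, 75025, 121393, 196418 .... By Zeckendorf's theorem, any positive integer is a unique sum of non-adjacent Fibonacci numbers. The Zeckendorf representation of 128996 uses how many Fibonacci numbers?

7

121393 ≤ 128996 < 196418, so take 121393; remainder 7603
6765 ≤ 7603 < 10946, so take 6765; remainder 838
610 ≤ 838 < 987, so take 610; remainder 228
144 ≤ 228 < 233, so take 144; remainder 84
55 ≤ 84 < 89, so take 55; remainder 29
21 ≤ 29 < 34, so take 21; remainder 8
8 ≤ 8 < 13, so take 8; remainder 0
128996 = 121393 + 6765 + 610 + 144 + 55 + 21 + 8, which has 7 terms.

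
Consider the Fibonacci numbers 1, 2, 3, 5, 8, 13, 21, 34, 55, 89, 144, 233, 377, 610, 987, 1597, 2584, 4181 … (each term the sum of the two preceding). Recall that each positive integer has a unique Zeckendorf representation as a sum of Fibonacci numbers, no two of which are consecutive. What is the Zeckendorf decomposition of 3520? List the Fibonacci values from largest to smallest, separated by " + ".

2584 + 610 + 233 + 89 + 3 + 1

Greedy algorithm:
subtract 2584 from 3520: 936 remains
subtract 610 from 936: 326 remains
subtract 233 from 326: 93 remains
subtract 89 from 93: 4 remains
subtract 3 from 4: 1 remains
subtract 1 from 1: 0 remains
So 3520 = 2584 + 610 + 233 + 89 + 3 + 1, with no two terms consecutive in the sequence.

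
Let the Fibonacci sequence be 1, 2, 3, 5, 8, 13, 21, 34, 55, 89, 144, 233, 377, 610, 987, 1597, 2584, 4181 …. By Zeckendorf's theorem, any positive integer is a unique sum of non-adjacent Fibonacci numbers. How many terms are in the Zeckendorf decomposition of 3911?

subtract 2584 from 3911: 1327 remains
subtract 987 from 1327: 340 remains
subtract 233 from 340: 107 remains
subtract 89 from 107: 18 remains
subtract 13 from 18: 5 remains
subtract 5 from 5: 0 remains
3911 = 2584 + 987 + 233 + 89 + 13 + 5, which has 6 terms.

6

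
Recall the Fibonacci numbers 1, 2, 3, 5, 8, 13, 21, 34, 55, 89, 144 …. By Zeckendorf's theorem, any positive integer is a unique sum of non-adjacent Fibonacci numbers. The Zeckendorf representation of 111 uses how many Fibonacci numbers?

89 ≤ 111 < 144, so take 89; remainder 22
21 ≤ 22 < 34, so take 21; remainder 1
1 ≤ 1 < 2, so take 1; remainder 0
111 = 89 + 21 + 1, which has 3 terms.

3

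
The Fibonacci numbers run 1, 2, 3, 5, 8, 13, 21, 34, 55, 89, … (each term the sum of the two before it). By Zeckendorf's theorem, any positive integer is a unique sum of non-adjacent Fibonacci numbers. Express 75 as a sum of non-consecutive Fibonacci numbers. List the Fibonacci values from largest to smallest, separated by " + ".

Greedily peel off the largest Fibonacci term at each step:
take 55 (≤ 75); 75 − 55 = 20
take 13 (≤ 20); 20 − 13 = 7
take 5 (≤ 7); 7 − 5 = 2
take 2 (≤ 2); 2 − 2 = 0
So 75 = 55 + 13 + 5 + 2, with no two terms consecutive in the sequence.

55 + 13 + 5 + 2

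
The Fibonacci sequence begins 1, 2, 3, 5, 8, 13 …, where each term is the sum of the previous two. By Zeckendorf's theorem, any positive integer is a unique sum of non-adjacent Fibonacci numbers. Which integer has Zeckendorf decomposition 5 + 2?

5 + 2 = 7.

7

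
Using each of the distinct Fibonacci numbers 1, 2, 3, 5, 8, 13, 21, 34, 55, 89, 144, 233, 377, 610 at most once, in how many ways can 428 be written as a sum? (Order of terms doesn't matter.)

Starting from the Zeckendorf form and repeatedly splitting a term F_k into F_{k−1} + F_{k−2} (when neither is already used) reaches every representation.
428 = 377+34+13+3+1 = 377+34+8+5+3+1 = 233+144+34+13+3+1 = 377+21+13+8+5+3+1 = 233+144+34+8+5+3+1 = … (4 more), for 9 in all.

9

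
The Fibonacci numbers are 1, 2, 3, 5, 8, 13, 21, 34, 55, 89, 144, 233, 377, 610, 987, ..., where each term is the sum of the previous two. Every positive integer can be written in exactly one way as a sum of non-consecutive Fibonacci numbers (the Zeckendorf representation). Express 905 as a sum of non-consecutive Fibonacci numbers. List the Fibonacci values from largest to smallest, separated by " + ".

Repeatedly subtract the largest Fibonacci number that fits:
905 − 610 = 295
295 − 233 = 62
62 − 55 = 7
7 − 5 = 2
2 − 2 = 0
So 905 = 610 + 233 + 55 + 5 + 2, with no two terms consecutive in the sequence.

610 + 233 + 55 + 5 + 2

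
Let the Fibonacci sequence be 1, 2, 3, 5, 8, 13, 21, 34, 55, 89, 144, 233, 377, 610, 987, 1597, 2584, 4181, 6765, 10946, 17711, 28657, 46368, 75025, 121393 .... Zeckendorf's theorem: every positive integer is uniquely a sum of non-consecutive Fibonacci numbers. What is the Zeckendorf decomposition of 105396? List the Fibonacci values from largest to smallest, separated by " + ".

subtract 75025 from 105396: 30371 remains
subtract 28657 from 30371: 1714 remains
subtract 1597 from 1714: 117 remains
subtract 89 from 117: 28 remains
subtract 21 from 28: 7 remains
subtract 5 from 7: 2 remains
subtract 2 from 2: 0 remains
So 105396 = 75025 + 28657 + 1597 + 89 + 21 + 5 + 2, with no two terms consecutive in the sequence.

75025 + 28657 + 1597 + 89 + 21 + 5 + 2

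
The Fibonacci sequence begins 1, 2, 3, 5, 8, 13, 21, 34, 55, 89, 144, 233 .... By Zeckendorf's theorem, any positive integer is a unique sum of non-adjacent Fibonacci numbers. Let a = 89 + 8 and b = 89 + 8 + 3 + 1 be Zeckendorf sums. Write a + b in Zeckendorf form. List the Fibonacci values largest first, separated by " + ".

144 + 34 + 13 + 5 + 2

The two numbers are 97 and 101, so their sum is 198.
largest Fibonacci ≤ 198 is 144; 198 − 144 = 54
largest Fibonacci ≤ 54 is 34; 54 − 34 = 20
largest Fibonacci ≤ 20 is 13; 20 − 13 = 7
largest Fibonacci ≤ 7 is 5; 7 − 5 = 2
largest Fibonacci ≤ 2 is 2; 2 − 2 = 0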